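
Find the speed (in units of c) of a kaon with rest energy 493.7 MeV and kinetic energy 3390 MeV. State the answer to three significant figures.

K = (γ−1)mc², so γ = 1 + 3390/493.7 = 7.8665.
Then v/c = √(1 − γ⁻²) = √(1 − 0.0161598) = √0.9838402 = 0.992.

0.992c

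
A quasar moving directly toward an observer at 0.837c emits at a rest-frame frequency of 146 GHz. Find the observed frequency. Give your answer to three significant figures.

Relativistic Doppler (source moving toward): f_obs = f_src · √((1+β)/(1−β)).
With β = 0.837: factor = √(1.837/0.163) = 3.3571.
f_obs = 146 × 3.3571 = 490 GHz.

490 GHz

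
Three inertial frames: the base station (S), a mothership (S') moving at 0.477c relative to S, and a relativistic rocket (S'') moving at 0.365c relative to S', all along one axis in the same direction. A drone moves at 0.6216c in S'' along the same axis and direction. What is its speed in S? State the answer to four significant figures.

First combine the drone and relativistic rocket (S''→S'): u₁ = (0.6216 + 0.365)/(1 + 0.6216×0.365) = 0.9866/1.226884 = 0.80415.
Then combine with the mothership (S'→S): u = (0.80415 + 0.477)/(1 + 0.80415×0.477) = 1.28115/1.38357955 = 0.92597.

0.9260c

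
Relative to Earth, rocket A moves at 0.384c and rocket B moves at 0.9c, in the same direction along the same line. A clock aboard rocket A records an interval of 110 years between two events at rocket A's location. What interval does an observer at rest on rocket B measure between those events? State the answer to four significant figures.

Speed of rocket A in rocket B's frame: u = (v_A − v_B)/(1 − v_A v_B/c²) = (0.384 − 0.9)/(1 − 0.384×0.9) = −0.516/0.6544 = −0.78851; |u| = 0.78851c.
γ for this relative speed: γ = 1/√(1 − 0.621748) = 1.626.
Rocket A's interval is proper; time dilation gives Δt_B = γΔτ = 1.626 × 110 years = 178.9 years.

178.9 years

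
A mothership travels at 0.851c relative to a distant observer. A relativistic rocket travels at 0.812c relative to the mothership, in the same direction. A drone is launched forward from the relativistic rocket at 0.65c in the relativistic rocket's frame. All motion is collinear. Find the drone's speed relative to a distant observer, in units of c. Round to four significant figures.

Compose velocities in two stages. Stage 1 (into S'): u₁ = (0.65+0.812)/(1+0.65×0.812) = 0.95693.
Stage 2 (into S): u = (0.95693+0.851)/(1+0.95693×0.851) = 0.99646, so the speed is 0.9965c.

0.9965c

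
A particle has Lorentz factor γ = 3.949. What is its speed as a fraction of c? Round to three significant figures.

0.967c

β = √(1 − 1/γ²) = √(1 − 1/15.594601) = √0.935875 = 0.967.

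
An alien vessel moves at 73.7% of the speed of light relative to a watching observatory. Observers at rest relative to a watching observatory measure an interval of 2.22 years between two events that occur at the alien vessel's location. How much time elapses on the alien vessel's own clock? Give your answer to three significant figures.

γ = 1/√(1 − β²) = 1/√(1 − 0.543169) = 1/√0.456831 = 1/0.675893 = 1.4795.
The alien vessel's clock runs slow as seen from a watching observatory, so Δτ = Δt/γ = 2.22/1.4795 = 1.50 years.

1.50 years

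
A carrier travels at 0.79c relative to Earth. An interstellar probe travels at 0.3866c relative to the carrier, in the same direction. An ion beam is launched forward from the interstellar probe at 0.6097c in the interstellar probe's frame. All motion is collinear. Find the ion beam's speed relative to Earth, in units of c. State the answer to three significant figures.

Compose velocities in two stages. Stage 1 (into S'): u₁ = (0.6097+0.3866)/(1+0.6097×0.3866) = 0.80626.
Stage 2 (into S): u = (0.80626+0.79)/(1+0.80626×0.79) = 0.97515, so the speed is 0.975c.

0.975c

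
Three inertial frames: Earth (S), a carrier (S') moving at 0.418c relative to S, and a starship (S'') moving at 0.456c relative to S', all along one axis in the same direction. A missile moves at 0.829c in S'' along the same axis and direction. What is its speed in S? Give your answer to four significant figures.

0.9717c

First combine the missile and starship (S''→S'): u₁ = (0.829 + 0.456)/(1 + 0.829×0.456) = 1.285/1.378024 = 0.93249.
Then combine with the carrier (S'→S): u = (0.93249 + 0.418)/(1 + 0.93249×0.418) = 1.35049/1.38978082 = 0.97173.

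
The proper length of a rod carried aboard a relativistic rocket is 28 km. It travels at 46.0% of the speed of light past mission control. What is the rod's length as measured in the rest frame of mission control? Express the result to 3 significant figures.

γ = 1/√(1 − β²) = 1/√(1 − 0.2116) = 1/√0.7884 = 1/0.887919 = 1.1262.
Along the direction of motion the measured length is L₀/γ = 28/1.1262 = 24.9 km.

24.9 km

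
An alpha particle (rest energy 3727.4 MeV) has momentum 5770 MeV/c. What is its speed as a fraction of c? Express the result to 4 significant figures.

pc/(mc²) = 5770/3727.4 = 1.548 = βγ = β/√(1−β²).
So β² = x²/(1 + x²) with x = 1.548: x² = 2.3963, β² = 2.3963/3.3963 = 0.705562, β = 0.8400.

0.8400c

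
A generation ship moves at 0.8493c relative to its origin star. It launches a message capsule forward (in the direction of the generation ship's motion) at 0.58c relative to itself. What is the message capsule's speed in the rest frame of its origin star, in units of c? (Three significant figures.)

In units of c, u = (u' + v)/(1 + u'v) with u' = 0.58 and v = 0.8493.
Numerator: 0.58 + 0.8493 = 1.4293. Denominator: 1 + (0.58)(0.8493) = 1.492594.
u = 1.4293/1.492594 = 0.95759, so the speed is 0.958c.

0.958c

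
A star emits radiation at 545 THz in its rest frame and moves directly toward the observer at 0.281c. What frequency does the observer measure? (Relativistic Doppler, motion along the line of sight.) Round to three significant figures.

Relativistic Doppler (source moving toward): f_obs = f_src · √((1+β)/(1−β)).
With β = 0.281: factor = √(1.281/0.719) = 1.3348.
f_obs = 545 × 1.3348 = 727 THz.

727 THz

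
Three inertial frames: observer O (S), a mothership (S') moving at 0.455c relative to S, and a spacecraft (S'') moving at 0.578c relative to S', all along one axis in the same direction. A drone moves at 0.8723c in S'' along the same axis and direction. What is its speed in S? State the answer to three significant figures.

Compose velocities in two stages. Stage 1 (into S'): u₁ = (0.8723+0.578)/(1+0.8723×0.578) = 0.96417.
Stage 2 (into S): u = (0.96417+0.455)/(1+0.96417×0.455) = 0.98643, so the speed is 0.986c.

0.986c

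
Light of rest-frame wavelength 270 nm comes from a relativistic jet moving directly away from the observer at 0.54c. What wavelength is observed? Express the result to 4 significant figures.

Relativistic Doppler for wavelength: λ_obs = λ_src · √((1+β)/(1−β)).
With β = 0.54: factor = √(1.54/0.46) = 1.8297.
λ_obs = 270 × 1.8297 = 494.0 nm.

494.0 nm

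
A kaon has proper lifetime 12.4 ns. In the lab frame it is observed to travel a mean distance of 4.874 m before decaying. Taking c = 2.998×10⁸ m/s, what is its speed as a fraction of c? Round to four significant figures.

0.7951c

Lab distance = (lab lifetime)·v = γτ·βc, so βγ = d/(cτ) = 4.874/(2.998×10⁸ × 1.240×10^-8) = 1.3111.
With βγ = 1.3111: γ² = 1 + (βγ)² = 2.71898, and β = (βγ)/γ = 1.3111/1.64893 = 0.7951.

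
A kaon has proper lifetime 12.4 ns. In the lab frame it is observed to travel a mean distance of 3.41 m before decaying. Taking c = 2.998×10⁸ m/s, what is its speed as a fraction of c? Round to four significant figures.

Lab distance = (lab lifetime)·v = γτ·βc, so βγ = d/(cτ) = 3.410/(2.998×10⁸ × 1.240×10^-8) = 0.91728.
With βγ = 0.91728: γ² = 1 + (βγ)² = 1.841403, and β = (βγ)/γ = 0.91728/1.35698 = 0.6760.

0.6760c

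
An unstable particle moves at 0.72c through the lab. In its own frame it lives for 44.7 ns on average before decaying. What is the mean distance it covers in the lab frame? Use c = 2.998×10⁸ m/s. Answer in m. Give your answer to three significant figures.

13.9 m

γ = 1/√(1 − β²) = 1/√(1 − 0.5184) = 1/√0.4816 = 1/0.693974 = 1.441.
Lab-frame lifetime: Δt = γτ = 1.441 × 44.7 ns = 64.413 ns.
Distance: d = vΔt = 0.72 × 2.998×10⁸ m/s × 6.4413×10^-8 s = 13.9 m.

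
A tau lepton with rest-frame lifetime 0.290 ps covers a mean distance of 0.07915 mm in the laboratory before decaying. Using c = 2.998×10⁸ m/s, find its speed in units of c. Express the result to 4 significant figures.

Let x = d/(cτ) = 7.915×10^-5 m / (2.998×10⁸ m/s × 2.900×10^-13 s) = 0.91038. Since d = βγcτ, x = βγ = β/√(1−β²).
Solving: β² = x²/(1+x²) = 0.828792/1.828792 = 0.453191, so β = 0.6732.

0.6732c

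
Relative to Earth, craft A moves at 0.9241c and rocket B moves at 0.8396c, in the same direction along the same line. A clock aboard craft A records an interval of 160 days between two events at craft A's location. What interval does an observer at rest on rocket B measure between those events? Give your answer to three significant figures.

Speed of craft A in rocket B's frame: u = (v_A − v_B)/(1 − v_A v_B/c²) = (0.9241 − 0.8396)/(1 − 0.9241×0.8396) = 0.0845/0.22412564 = 0.37702; |u| = 0.37702c.
γ for this relative speed: γ = 1/√(1 − 0.142144) = 1.0797.
Craft A's interval is proper; time dilation gives Δt_B = γΔτ = 1.0797 × 160 days = 173 days.

173 days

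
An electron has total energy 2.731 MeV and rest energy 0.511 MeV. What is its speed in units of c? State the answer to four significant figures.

0.9823c

Total energy E = γmc² gives γ = 2.731/0.511 = 5.3444.
Hence β = √(1 − 1/γ²) = √(1 − 0.0350108) = √0.9649892 = 0.9823.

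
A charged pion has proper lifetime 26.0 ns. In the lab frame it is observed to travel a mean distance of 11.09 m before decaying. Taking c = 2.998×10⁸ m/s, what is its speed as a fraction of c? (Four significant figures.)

0.8181c

Let x = d/(cτ) = 11.09 m / (2.998×10⁸ m/s × 2.600×10^-8 s) = 1.4227. Since d = βγcτ, x = βγ = β/√(1−β²).
Solving: β² = x²/(1+x²) = 2.02408/3.02408 = 0.669321, so β = 0.8181.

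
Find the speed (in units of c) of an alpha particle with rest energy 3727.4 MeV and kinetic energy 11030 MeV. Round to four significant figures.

γ = 1 + K/(mc²) = 1 + 11030/3727.4 = 3.9592.
β = √(1 − 1/γ²) = √(1 − 0.0637948) = √0.9362052 = 0.9676.

0.9676c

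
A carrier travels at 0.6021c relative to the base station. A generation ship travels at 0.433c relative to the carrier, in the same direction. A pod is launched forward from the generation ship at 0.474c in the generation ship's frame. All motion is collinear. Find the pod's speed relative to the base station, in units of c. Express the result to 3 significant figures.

0.932c

First combine the pod and generation ship (S''→S'): u₁ = (0.474 + 0.433)/(1 + 0.474×0.433) = 0.907/1.205242 = 0.75255.
Then combine with the carrier (S'→S): u = (0.75255 + 0.6021)/(1 + 0.75255×0.6021) = 1.35465/1.453110355 = 0.93224.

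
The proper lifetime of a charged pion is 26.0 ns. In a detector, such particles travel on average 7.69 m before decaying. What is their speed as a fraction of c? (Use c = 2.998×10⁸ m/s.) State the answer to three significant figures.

d = βγcτ ⇒ βγ = d/(cτ) = 7.690 m / (7.7948 m) = 0.98656.
β = (βγ)/√(1+(βγ)²) = 0.98656/√1.973301 = 0.702.

0.702c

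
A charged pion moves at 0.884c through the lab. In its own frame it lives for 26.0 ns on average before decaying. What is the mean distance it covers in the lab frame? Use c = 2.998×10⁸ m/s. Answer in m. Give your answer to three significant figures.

14.7 m

γ = 1/√(1 − β²) = 1/√(1 − 0.781456) = 1/√0.218544 = 1/0.467487 = 2.1391.
Lab-frame lifetime: Δt = γτ = 2.1391 × 26.0 ns = 55.617 ns.
Distance: d = vΔt = 0.884 × 2.998×10⁸ m/s × 5.5617×10^-8 s = 14.7 m.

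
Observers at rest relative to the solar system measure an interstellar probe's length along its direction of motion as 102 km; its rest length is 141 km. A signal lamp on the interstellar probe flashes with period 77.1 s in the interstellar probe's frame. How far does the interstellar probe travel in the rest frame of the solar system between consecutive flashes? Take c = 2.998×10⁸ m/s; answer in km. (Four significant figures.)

2.206×10^7 km

γ = L₀/L = 141/102 = 1.38235.
β = √(1 − 1/γ²) = 0.69042. Lab-frame period = γτ = 1.38235×77.1 s = 106.58 s. Distance = βc × γτ = 0.69042 × 2.998×10⁸ m/s × 106.58 s = 2.2061×10^10 m = 2.206×10^7 km.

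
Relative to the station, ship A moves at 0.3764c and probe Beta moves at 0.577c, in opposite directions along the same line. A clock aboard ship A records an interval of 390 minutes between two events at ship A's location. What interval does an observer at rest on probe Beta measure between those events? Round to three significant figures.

The velocity of ship A relative to probe Beta is (0.3764 + 0.577)c / (1 + 0.3764×0.577) = 0.78328c; relative speed 0.78328c.
At |u| = 0.78328c, γ = (1 − 0.613528)^(−1/2) = 1.6086.
Ship A's interval is proper; time dilation gives Δt_B = γΔτ = 1.6086 × 390 minutes = 627 minutes.

627 minutes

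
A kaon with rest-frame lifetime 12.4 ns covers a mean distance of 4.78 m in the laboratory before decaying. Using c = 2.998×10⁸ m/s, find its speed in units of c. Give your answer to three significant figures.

Lab distance = (lab lifetime)·v = γτ·βc, so βγ = d/(cτ) = 4.780/(2.998×10⁸ × 1.240×10^-8) = 1.2858.
With βγ = 1.2858: γ² = 1 + (βγ)² = 2.65328, and β = (βγ)/γ = 1.2858/1.62889 = 0.789.

0.789c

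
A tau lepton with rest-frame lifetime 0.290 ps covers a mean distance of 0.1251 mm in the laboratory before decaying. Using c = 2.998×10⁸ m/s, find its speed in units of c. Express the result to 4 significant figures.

0.8212c

Lab distance = (lab lifetime)·v = γτ·βc, so βγ = d/(cτ) = 1.251×10^-4/(2.998×10⁸ × 2.900×10^-13) = 1.4389.
With βγ = 1.4389: γ² = 1 + (βγ)² = 3.07043, and β = (βγ)/γ = 1.4389/1.75226 = 0.8212.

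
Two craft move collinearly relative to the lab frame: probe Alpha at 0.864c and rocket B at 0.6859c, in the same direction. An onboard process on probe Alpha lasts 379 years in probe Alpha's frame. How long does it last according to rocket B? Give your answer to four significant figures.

421.4 years

Transform probe Alpha's velocity into rocket B's frame: (0.864 − 0.6859)/(1 − 0.864·0.6859) = 0.1781/0.4073824, so the relative speed is 0.43718c.
At |u| = 0.43718c, γ = (1 − 0.191126)^(−1/2) = 1.1119.
The clock on probe Alpha records proper time, so rocket B measures Δt = γΔτ = 1.1119 × 379 = 421.4 years.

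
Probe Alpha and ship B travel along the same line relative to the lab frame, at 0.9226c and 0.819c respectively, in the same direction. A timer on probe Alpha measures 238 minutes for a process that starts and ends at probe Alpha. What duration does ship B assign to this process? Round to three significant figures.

Speed of probe Alpha in ship B's frame: u = (v_A − v_B)/(1 − v_A v_B/c²) = (0.9226 − 0.819)/(1 − 0.9226×0.819) = 0.1036/0.2443906 = 0.42391; |u| = 0.42391c.
At |u| = 0.42391c, γ = (1 − 0.1797)^(−1/2) = 1.1041.
Probe Alpha's interval is proper; time dilation gives Δt_B = γΔτ = 1.1041 × 238 minutes = 263 minutes.

263 minutes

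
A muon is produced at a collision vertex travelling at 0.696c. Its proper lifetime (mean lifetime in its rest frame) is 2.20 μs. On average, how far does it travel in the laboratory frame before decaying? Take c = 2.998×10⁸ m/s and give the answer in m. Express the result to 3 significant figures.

With β = 0.696, γ = 1/√(1 − 0.696²) = 1/√0.515584 = 1.3927.
Lab-frame lifetime: Δt = γτ = 1.3927 × 2.20 μs = 3.0639 μs.
Distance: d = vΔt = 0.696 × 2.998×10⁸ m/s × 3.0639×10^-6 s = 639 m.

639 m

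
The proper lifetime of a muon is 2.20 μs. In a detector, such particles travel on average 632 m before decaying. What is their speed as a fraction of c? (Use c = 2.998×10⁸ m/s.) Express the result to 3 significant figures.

0.692c

Lab distance = (lab lifetime)·v = γτ·βc, so βγ = d/(cτ) = 632.0/(2.998×10⁸ × 2.200×10^-6) = 0.95821.
With βγ = 0.95821: γ² = 1 + (βγ)² = 1.918166, and β = (βγ)/γ = 0.95821/1.38498 = 0.692.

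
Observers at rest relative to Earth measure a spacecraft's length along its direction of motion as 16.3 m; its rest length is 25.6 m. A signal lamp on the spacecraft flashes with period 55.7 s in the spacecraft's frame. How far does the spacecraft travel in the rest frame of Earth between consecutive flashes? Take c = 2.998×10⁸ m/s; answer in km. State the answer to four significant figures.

2.022×10^7 km

Length contraction gives γ = L₀/L = 25.6/16.3 = 1.57055.
β = √(1 − 1/γ²) = 0.7711. Lab-frame period = γτ = 1.57055×55.7 s = 87.48 s. Distance = βc × γτ = 0.7711 × 2.998×10⁸ m/s × 87.48 s = 2.0223×10^10 m = 2.022×10^7 km.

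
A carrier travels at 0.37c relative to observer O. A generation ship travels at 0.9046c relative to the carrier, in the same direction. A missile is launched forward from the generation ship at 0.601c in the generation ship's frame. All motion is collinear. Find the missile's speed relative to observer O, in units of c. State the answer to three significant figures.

0.989c

Compose velocities in two stages. Stage 1 (into S'): u₁ = (0.601+0.9046)/(1+0.601×0.9046) = 0.97534.
Stage 2 (into S): u = (0.97534+0.37)/(1+0.97534×0.37) = 0.98858, so the speed is 0.989c.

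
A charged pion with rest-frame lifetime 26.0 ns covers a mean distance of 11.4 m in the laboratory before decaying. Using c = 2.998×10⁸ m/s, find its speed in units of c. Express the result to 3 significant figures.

0.825c

Let x = d/(cτ) = 11.40 m / (2.998×10⁸ m/s × 2.600×10^-8 s) = 1.4625. Since d = βγcτ, x = βγ = β/√(1−β²).
Solving: β² = x²/(1+x²) = 2.13891/3.13891 = 0.681418, so β = 0.825.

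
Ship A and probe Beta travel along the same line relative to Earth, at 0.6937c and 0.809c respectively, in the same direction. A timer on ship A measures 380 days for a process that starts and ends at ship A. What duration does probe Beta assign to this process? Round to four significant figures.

Speed of ship A in probe Beta's frame: u = (v_A − v_B)/(1 − v_A v_B/c²) = (0.6937 − 0.809)/(1 − 0.6937×0.809) = −0.1153/0.4387967 = −0.26276; |u| = 0.26276c.
At |u| = 0.26276c, γ = (1 − 0.0690428)^(−1/2) = 1.0364.
Ship A's interval is proper; time dilation gives Δt_B = γΔτ = 1.0364 × 380 days = 393.8 days.

393.8 days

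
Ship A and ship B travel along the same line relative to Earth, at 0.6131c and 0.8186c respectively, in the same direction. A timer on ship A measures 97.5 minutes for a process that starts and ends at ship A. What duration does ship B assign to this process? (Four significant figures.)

The velocity of ship A relative to ship B is (0.6131 − 0.8186)c / (1 − 0.6131×0.8186) = −0.41255c; relative speed 0.41255c.
At |u| = 0.41255c, γ = (1 − 0.170198)^(−1/2) = 1.0978.
Ship A's interval is proper; time dilation gives Δt_B = γΔτ = 1.0978 × 97.5 minutes = 107.0 minutes.

107.0 minutes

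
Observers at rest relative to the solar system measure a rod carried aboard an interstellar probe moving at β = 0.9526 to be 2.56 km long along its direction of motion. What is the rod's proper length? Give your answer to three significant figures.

8.41 km

With β = 0.9526, γ = 1/√(1 − 0.9526²) = 1/√0.09255324 = 3.287.
Proper length: L₀ = γ·L = 3.287 × 2.56 = 8.41 km.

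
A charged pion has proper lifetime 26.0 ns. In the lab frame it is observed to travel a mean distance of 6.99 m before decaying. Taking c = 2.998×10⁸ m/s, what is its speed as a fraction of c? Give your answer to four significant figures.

Lab distance = (lab lifetime)·v = γτ·βc, so βγ = d/(cτ) = 6.990/(2.998×10⁸ × 2.600×10^-8) = 0.89675.
With βγ = 0.89675: γ² = 1 + (βγ)² = 1.804161, and β = (βγ)/γ = 0.89675/1.34319 = 0.6676.

0.6676c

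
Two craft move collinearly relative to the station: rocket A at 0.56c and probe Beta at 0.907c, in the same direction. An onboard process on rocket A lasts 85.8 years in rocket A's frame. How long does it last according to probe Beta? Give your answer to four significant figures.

Speed of rocket A in probe Beta's frame: u = (v_A − v_B)/(1 − v_A v_B/c²) = (0.56 − 0.907)/(1 − 0.56×0.907) = −0.347/0.49208 = −0.70517; |u| = 0.70517c.
At |u| = 0.70517c, γ = (1 − 0.497265)^(−1/2) = 1.4104.
The clock on rocket A records proper time, so probe Beta measures Δt = γΔτ = 1.4104 × 85.8 = 121.0 years.

121.0 years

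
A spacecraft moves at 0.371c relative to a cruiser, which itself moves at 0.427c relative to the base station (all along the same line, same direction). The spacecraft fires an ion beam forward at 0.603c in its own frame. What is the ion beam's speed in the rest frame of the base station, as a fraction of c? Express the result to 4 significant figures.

Apply u = (u'+v)/(1+u'v) twice. Ion beam in the cruiser frame: (0.603+0.371)/(1+0.603·0.371) = 0.974/1.223713 = 0.79594c.
That velocity, transformed to the rest frame of the base station: (0.79594+0.427)/(1+0.79594·0.427) = 1.22294/1.33986638 = 0.91273c.

0.9127c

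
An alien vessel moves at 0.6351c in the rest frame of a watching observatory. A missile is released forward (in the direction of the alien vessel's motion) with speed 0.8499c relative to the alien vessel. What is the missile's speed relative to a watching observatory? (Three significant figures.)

Relativistic velocity addition: u = (u' + v)/(1 + u'v/c²), with u' = 0.8499c and v = 0.6351c.
Numerator: 0.8499 + 0.6351 = 1.485. Denominator: 1 + (0.8499)(0.6351) = 1.53977149.
u = 1.485/1.53977149 = 0.96443, so the speed is 0.964c.

0.964c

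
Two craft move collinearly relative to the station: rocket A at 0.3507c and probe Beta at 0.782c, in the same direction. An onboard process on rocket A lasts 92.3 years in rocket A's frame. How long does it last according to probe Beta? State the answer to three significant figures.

115 years

Speed of rocket A in probe Beta's frame: u = (v_A − v_B)/(1 − v_A v_B/c²) = (0.3507 − 0.782)/(1 − 0.3507×0.782) = −0.4313/0.7257526 = −0.59428; |u| = 0.59428c.
At |u| = 0.59428c, γ = (1 − 0.353169)^(−1/2) = 1.2434.
Rocket A's interval is proper; time dilation gives Δt_B = γΔτ = 1.2434 × 92.3 years = 115 years.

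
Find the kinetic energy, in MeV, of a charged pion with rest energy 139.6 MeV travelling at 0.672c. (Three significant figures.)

Lorentz factor: γ = (1 − 0.451584)^(−1/2) = 1.35035.
Kinetic energy: K = (γ − 1)mc² = (1.35035 − 1) × 139.6 MeV = 0.35035 × 139.6 = 48.9 MeV.

48.9 MeV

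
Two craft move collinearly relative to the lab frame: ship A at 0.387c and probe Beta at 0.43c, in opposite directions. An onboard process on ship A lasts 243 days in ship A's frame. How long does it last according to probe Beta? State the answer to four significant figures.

The velocity of ship A relative to probe Beta is (0.387 + 0.43)c / (1 + 0.387×0.43) = 0.70044c; relative speed 0.70044c.
γ for this relative speed: γ = 1/√(1 − 0.490616) = 1.4011.
The clock on ship A records proper time, so probe Beta measures Δt = γΔτ = 1.4011 × 243 = 340.5 days.

340.5 days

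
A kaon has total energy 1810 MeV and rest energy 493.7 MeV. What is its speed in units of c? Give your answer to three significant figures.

γ = E/(mc²) = 1810/493.7 = 3.6662.
β = √(1 − 1/γ²) = √(1 − 0.0743991) = √0.9256009 = 0.962.

0.962c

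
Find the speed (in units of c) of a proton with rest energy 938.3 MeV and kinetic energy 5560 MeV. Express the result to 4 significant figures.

0.9895c

K = (γ−1)mc², so γ = 1 + 5560/938.3 = 6.9256.
Then v/c = √(1 − γ⁻²) = √(1 − 0.020849) = √0.979151 = 0.9895.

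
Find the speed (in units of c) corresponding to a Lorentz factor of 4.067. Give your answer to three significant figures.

β = √(1 − 1/γ²) = √(1 − 1/16.540489) = √0.939542 = 0.969.

0.969c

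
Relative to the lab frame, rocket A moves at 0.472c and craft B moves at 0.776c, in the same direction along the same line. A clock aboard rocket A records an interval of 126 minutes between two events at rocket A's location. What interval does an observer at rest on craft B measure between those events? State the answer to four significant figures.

The velocity of rocket A relative to craft B is (0.472 − 0.776)c / (1 − 0.472×0.776) = −0.4797c; relative speed 0.4797c.
At |u| = 0.4797c, γ = (1 − 0.230112)^(−1/2) = 1.1397.
The clock on rocket A records proper time, so craft B measures Δt = γΔτ = 1.1397 × 126 = 143.6 minutes.

143.6 minutes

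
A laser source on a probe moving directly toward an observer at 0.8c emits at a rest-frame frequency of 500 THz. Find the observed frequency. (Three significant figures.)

1500 THz

Relativistic Doppler (source moving toward): f_obs = f_src · √((1+β)/(1−β)).
With β = 0.8: factor = √(1.8/0.2) = 3.
f_obs = 500 × 3 = 1500 THz.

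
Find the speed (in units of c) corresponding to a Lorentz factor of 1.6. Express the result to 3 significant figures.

β = √(1 − 1/γ²) = √(1 − 1/2.56) = √0.609375 = 0.781.

0.781c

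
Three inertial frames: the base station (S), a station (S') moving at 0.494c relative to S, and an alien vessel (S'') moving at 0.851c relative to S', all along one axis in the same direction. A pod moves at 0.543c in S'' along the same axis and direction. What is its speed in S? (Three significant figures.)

Apply u = (u'+v)/(1+u'v) twice. Pod in the station frame: (0.543+0.851)/(1+0.543·0.851) = 1.394/1.462093 = 0.95343c.
That velocity, transformed to the rest frame of the base station: (0.95343+0.494)/(1+0.95343·0.494) = 1.44743/1.47099442 = 0.98398c.

0.984c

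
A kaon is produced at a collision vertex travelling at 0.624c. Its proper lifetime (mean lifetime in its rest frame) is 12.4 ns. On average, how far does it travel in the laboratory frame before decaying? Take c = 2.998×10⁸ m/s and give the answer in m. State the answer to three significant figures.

2.97 m

γ = 1/√(1 − β²) = 1/√(1 − 0.389376) = 1/√0.610624 = 1/0.781424 = 1.2797.
Lab-frame lifetime: Δt = γτ = 1.2797 × 12.4 ns = 15.868 ns.
Distance: d = vΔt = 0.624 × 2.998×10⁸ m/s × 1.5868×10^-8 s = 2.97 m.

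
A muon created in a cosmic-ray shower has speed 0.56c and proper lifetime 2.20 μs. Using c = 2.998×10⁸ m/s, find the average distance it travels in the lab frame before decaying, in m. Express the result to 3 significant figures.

γ = 1/√(1 − β²) = 1/√(1 − 0.3136) = 1/√0.6864 = 1/0.828493 = 1.207.
Lab-frame lifetime: Δt = γτ = 1.207 × 2.20 μs = 2.6554 μs.
Distance: d = vΔt = 0.56 × 2.998×10⁸ m/s × 2.6554×10^-6 s = 446 m.

446 m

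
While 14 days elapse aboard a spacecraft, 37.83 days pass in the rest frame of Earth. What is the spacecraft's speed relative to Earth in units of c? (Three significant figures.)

γ = Δt/Δτ = 37.83/14 = 2.7021.
β = √(1 − 1/γ²) = √(1 − 0.136961) = √0.863039 = 0.929.

0.929c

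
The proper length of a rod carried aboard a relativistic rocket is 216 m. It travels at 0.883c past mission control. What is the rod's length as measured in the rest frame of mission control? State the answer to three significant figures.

Lorentz factor: γ = (1 − 0.779689)^(−1/2) = 2.1305.
Length contraction: L = L₀/γ = 216/2.1305 = 101 m.

101 m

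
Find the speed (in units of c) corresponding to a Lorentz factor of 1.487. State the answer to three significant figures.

β = √(1 − 1/γ²) = √(1 − 1/2.211169) = √0.547751 = 0.740.

0.740c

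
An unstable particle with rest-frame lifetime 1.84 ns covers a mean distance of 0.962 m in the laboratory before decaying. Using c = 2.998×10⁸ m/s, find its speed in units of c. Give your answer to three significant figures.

Lab distance = (lab lifetime)·v = γτ·βc, so βγ = d/(cτ) = 0.9620/(2.998×10⁸ × 1.840×10^-9) = 1.7439.
With βγ = 1.7439: γ² = 1 + (βγ)² = 4.04119, and β = (βγ)/γ = 1.7439/2.01027 = 0.867.

0.867c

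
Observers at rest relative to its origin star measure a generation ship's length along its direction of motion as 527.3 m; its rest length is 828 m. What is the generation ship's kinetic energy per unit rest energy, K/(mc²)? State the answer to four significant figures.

From L = L₀/γ: γ = 828/527.3 = 1.57026.
K/(mc²) = γ − 1 = 1.57026 − 1 = 0.5703.

0.5703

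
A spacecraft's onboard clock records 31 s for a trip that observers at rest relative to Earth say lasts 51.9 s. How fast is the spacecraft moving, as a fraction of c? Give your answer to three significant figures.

γ = Δt/Δτ = 51.9/31 = 1.6742.
β = √(1 − 1/γ²) = √(1 − 0.356768) = √0.643232 = 0.802.

0.802c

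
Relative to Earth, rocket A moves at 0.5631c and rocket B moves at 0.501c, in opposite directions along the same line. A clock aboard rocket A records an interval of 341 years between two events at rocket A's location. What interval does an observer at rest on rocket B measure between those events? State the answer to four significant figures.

Transform rocket A's velocity into rocket B's frame: (0.5631 + 0.501)/(1 + 0.5631·0.501) = 1.0641/1.2821131, so the relative speed is 0.82996c.
γ for this relative speed: γ = 1/√(1 − 0.688834) = 1.7927.
The clock on rocket A records proper time, so rocket B measures Δt = γΔτ = 1.7927 × 341 = 611.3 years.

611.3 years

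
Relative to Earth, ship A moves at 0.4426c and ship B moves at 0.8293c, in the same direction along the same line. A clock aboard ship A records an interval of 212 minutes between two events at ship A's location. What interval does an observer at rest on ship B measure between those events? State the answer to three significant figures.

Speed of ship A in ship B's frame: u = (v_A − v_B)/(1 − v_A v_B/c²) = (0.4426 − 0.8293)/(1 − 0.4426×0.8293) = −0.3867/0.63295182 = −0.61095; |u| = 0.61095c.
γ for this relative speed: γ = 1/√(1 − 0.37326) = 1.2632.
Ship A's interval is proper; time dilation gives Δt_B = γΔτ = 1.2632 × 212 minutes = 268 minutes.

268 minutes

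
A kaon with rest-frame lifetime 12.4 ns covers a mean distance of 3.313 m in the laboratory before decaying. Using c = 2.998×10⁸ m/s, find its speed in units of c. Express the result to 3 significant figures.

0.665c

d = βγcτ ⇒ βγ = d/(cτ) = 3.313 m / (3.71752 m) = 0.89119.
β = (βγ)/√(1+(βγ)²) = 0.89119/√1.79422 = 0.665.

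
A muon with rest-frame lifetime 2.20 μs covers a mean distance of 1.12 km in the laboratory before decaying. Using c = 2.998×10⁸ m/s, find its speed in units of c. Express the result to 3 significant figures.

Lab distance = (lab lifetime)·v = γτ·βc, so βγ = d/(cτ) = 1120/(2.998×10⁸ × 2.200×10^-6) = 1.6981.
With βγ = 1.6981: γ² = 1 + (βγ)² = 3.88354, and β = (βγ)/γ = 1.6981/1.97067 = 0.862.

0.862c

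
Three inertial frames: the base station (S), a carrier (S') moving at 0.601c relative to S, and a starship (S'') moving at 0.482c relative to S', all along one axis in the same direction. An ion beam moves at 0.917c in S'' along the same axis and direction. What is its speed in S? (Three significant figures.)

0.992c

First combine the ion beam and starship (S''→S'): u₁ = (0.917 + 0.482)/(1 + 0.917×0.482) = 1.399/1.441994 = 0.97018.
Then combine with the carrier (S'→S): u = (0.97018 + 0.601)/(1 + 0.97018×0.601) = 1.57118/1.58307818 = 0.99248.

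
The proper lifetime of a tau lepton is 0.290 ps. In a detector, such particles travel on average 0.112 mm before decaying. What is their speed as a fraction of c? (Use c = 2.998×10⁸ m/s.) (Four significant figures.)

0.7899c

Let x = d/(cτ) = 1.120×10^-4 m / (2.998×10⁸ m/s × 2.900×10^-13 s) = 1.2882. Since d = βγcτ, x = βγ = β/√(1−β²).
Solving: β² = x²/(1+x²) = 1.65946/2.65946 = 0.623984, so β = 0.7899.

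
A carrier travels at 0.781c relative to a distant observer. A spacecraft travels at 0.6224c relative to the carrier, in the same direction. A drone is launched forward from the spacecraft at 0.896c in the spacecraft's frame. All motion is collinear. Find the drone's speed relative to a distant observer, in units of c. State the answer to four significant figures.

Compose velocities in two stages. Stage 1 (into S'): u₁ = (0.896+0.6224)/(1+0.896×0.6224) = 0.97479.
Stage 2 (into S): u = (0.97479+0.781)/(1+0.97479×0.781) = 0.99687, so the speed is 0.9969c.

0.9969c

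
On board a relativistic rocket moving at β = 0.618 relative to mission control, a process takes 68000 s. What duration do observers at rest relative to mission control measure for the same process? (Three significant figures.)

86500 s

Lorentz factor: γ = (1 − 0.381924)^(−1/2) = 1.272.
Time dilation: Δt = γ·Δτ = 1.272 × 68000 = 86500 s.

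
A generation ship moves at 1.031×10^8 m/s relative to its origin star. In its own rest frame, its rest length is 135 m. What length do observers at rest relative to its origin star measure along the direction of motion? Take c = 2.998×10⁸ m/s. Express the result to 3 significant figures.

β = v/c = (1.031×10^8 m/s)/(2.998×10⁸ m/s) = 0.343896.
β² = 0.1182645, so γ = 1/√0.8817355 = 1.065.
Length contraction: L = L₀/γ = 135/1.065 = 127 m.

127 m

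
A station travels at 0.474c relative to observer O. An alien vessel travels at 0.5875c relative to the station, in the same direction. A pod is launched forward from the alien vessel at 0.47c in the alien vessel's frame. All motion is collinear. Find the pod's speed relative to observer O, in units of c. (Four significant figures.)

0.9353c

Apply u = (u'+v)/(1+u'v) twice. Pod in the station frame: (0.47+0.5875)/(1+0.47·0.5875) = 1.0575/1.276125 = 0.82868c.
That velocity, transformed to the rest frame of observer O: (0.82868+0.474)/(1+0.82868·0.474) = 1.30268/1.39279432 = 0.9353c.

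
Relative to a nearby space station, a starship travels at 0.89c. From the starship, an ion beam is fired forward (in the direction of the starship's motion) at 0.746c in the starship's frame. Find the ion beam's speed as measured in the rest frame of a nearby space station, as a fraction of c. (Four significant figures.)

Relativistic velocity addition: u = (u' + v)/(1 + u'v/c²), with u' = 0.746c and v = 0.89c.
Numerator: 0.746 + 0.89 = 1.636. Denominator: 1 + (0.746)(0.89) = 1.66394.
u = 1.636/1.66394 = 0.98321, so the speed is 0.9832c.

0.9832c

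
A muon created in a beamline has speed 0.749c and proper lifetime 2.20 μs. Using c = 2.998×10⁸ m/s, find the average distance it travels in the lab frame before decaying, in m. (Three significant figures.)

746 m

β² = 0.561001, so γ = 1/√0.438999 = 1.5093.
Lab-frame lifetime: Δt = γτ = 1.5093 × 2.20 μs = 3.3205 μs.
Distance: d = vΔt = 0.749 × 2.998×10⁸ m/s × 3.3205×10^-6 s = 746 m.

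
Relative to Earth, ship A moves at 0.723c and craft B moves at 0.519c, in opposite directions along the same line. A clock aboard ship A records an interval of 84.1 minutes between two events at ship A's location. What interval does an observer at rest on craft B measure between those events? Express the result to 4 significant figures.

Speed of ship A in craft B's frame: u = (v_A + v_B)/(1 + v_A v_B/c²) = (0.723 + 0.519)/(1 + 0.723×0.519) = 1.242/1.375237 = 0.90312; |u| = 0.90312c.
At |u| = 0.90312c, γ = (1 − 0.815626)^(−1/2) = 2.3289.
Ship A's interval is proper; time dilation gives Δt_B = γΔτ = 2.3289 × 84.1 minutes = 195.9 minutes.

195.9 minutes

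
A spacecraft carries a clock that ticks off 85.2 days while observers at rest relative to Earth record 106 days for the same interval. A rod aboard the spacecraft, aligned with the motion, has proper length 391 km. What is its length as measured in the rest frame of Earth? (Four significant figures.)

From Δt = γΔτ: γ = 106/85.2 = 1.24413.
The rod contracts by the same γ: 391 km / 1.24413 = 314.3 km.

314.3 km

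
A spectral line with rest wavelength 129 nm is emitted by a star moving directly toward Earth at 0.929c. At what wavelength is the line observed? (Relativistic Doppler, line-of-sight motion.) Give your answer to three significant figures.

24.7 nm

Relativistic Doppler for wavelength: λ_obs = λ_src · √((1−β)/(1+β)).
With β = 0.929: factor = √(0.071/1.929) = 0.19185.
λ_obs = 129 × 0.19185 = 24.7 nm.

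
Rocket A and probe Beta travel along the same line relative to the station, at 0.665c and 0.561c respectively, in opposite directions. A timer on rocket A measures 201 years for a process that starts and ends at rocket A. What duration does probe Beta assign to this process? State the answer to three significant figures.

446 years

Speed of rocket A in probe Beta's frame: u = (v_A + v_B)/(1 + v_A v_B/c²) = (0.665 + 0.561)/(1 + 0.665×0.561) = 1.226/1.373065 = 0.89289; |u| = 0.89289c.
At |u| = 0.89289c, γ = (1 − 0.797253)^(−1/2) = 2.2209.
Rocket A's interval is proper; time dilation gives Δt_B = γΔτ = 2.2209 × 201 years = 446 years.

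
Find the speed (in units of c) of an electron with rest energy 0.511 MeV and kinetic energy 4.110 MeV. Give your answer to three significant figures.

0.994c

γ = 1 + K/(mc²) = 1 + 4.110/0.511 = 9.0431.
β = √(1 − 1/γ²) = √(1 − 0.0122283) = √0.9877717 = 0.994.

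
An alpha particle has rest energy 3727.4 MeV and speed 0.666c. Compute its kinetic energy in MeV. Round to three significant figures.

γ = 1/√(1 − β²) = 1/√(1 − 0.443556) = 1/√0.556444 = 1/0.745952 = 1.34057.
Kinetic energy: K = (γ − 1)mc² = (1.34057 − 1) × 3727.4 MeV = 0.34057 × 3727.4 = 1270 MeV.

1270 MeV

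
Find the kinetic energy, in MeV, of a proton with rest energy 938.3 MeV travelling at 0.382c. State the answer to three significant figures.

Lorentz factor: γ = (1 − 0.145924)^(−1/2) = 1.082061.
Kinetic energy: K = (γ − 1)mc² = (1.082061 − 1) × 938.3 MeV = 0.082061 × 938.3 = 77.0 MeV.

77.0 MeV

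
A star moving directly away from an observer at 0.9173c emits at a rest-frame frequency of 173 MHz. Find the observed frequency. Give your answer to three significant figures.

Relativistic Doppler (source moving away): f_obs = f_src · √((1−β)/(1+β)).
With β = 0.9173: factor = √(0.0827/1.9173) = 0.20769.
f_obs = 173 × 0.20769 = 35.9 MHz.

35.9 MHz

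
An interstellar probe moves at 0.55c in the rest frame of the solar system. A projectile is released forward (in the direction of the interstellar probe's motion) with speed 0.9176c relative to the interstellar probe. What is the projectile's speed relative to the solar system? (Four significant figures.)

0.9754c

Relativistic velocity addition: u = (u' + v)/(1 + u'v/c²), with u' = 0.9176c and v = 0.55c.
Numerator: 0.9176 + 0.55 = 1.4676. Denominator: 1 + (0.9176)(0.55) = 1.50468.
u = 1.4676/1.50468 = 0.97536, so the speed is 0.9754c.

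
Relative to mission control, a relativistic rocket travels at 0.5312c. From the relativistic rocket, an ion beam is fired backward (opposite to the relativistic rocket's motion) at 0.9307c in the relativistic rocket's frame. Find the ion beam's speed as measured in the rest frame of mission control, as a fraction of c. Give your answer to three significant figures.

In units of c, u = (u' + v)/(1 + u'v) with u' = −0.9307 and v = 0.5312.
Numerator: −0.9307 + 0.5312 = −0.3995. Denominator: 1 + (−0.9307)(0.5312) = 0.50561216.
u = −0.3995/0.50561216 = −0.79013, so the speed is 0.790c.

0.790c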